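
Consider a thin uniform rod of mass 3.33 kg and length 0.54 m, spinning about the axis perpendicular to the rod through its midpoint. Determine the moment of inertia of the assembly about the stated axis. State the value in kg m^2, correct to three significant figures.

0.0809

I_cm = (1/12)ML² = (1/12)(3.33)(0.54)² = 0.080919 kg m^2; axis through the centre, so I = 0.080919 kg m^2.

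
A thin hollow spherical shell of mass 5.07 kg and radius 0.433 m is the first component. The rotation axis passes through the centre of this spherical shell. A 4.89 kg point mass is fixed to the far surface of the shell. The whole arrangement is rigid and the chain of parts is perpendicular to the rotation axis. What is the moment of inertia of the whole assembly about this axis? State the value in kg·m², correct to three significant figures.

1.55

Spherical shell: I_cm = (2/3)MR² = (2/3)(5.07)(0.433)² = 0.63371 kg·m²; axis through the centre, so I = 0.63371 kg·m².
Point mass: I_cm = 0; centre at d = 0.433 m, so the parallel axis theorem gives I = 0 + (4.89)(0.433)² = 0.91682 kg·m².
Total I = 0.63371 + 0.91682 = 1.5505 kg·m².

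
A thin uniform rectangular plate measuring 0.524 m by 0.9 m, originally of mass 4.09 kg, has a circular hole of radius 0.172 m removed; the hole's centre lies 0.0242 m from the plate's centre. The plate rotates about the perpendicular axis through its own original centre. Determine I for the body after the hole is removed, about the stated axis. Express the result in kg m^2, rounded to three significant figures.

Unpierced body about its centre: I₀ = (1/12)M(a²+b²) = (1/12)(4.09)[(0.524)² + (0.9)²] = 0.36966 kg m^2.
The removed disk has mass m = M·πr²/(ab) = (4.09)·π(0.172)²/(0.524·0.9) = 0.80604 kg (same uniform areal density).
Its moment of inertia about the rotation axis (parallel-axis theorem): I_hole = (1/2)mr² + md² = (1/2)(0.80604)(0.172)² + (0.80604)(0.0242)² = 0.012395 kg m^2.
Treating the hole as negative mass, I = I₀ − I_hole = 0.36966 − 0.012395 = 0.35726 kg m^2.

0.357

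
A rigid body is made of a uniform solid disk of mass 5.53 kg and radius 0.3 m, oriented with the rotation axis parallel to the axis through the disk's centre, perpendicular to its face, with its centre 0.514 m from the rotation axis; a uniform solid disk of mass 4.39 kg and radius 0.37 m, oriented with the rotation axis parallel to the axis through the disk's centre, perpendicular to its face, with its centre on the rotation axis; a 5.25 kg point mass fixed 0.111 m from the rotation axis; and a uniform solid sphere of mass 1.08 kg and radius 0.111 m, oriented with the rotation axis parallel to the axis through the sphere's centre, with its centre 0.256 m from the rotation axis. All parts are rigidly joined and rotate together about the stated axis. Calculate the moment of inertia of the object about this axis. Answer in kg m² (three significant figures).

2.15

Solid disk: I_cm = (1/2)MR² = (1/2)(5.53)(0.3)² = 0.24885 kg m²; centre at d = 0.514 m, so I = I_cm + Md² gives I = 0.24885 + (5.53)(0.514)² = 1.7099 kg m².
Solid disk: I_cm = (1/2)MR² = (1/2)(4.39)(0.37)² = 0.3005 kg m²; axis through the centre, so I = 0.3005 kg m².
Point mass: I_cm = 0; centre at d = 0.111 m, so I = I_cm + Md² gives I = 0 + (5.25)(0.111)² = 0.064685 kg m².
Solid sphere: I_cm = (2/5)MR² = (2/5)(1.08)(0.111)² = 0.0053227 kg m²; centre at d = 0.256 m, so I = I_cm + Md² gives I = 0.0053227 + (1.08)(0.256)² = 0.076102 kg m².
Total I = 1.7099 + 0.3005 + 0.064685 + 0.076102 = 2.1511 kg m².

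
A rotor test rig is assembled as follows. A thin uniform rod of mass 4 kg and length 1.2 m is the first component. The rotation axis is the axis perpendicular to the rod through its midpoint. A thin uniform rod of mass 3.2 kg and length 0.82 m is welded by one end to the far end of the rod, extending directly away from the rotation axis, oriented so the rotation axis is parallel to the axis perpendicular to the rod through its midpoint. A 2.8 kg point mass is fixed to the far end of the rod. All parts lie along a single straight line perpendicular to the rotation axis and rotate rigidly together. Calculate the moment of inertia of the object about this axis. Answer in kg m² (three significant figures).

Thin rod: I_cm = (1/12)ML² = (1/12)(4)(1.2)² = 0.48 kg m²; axis through the centre, so I = 0.48 kg m².
Thin rod: I_cm = (1/12)ML² = (1/12)(3.2)(0.82)² = 0.17931 kg m²; centre at d = 0.6 + 0.41 = 1.01 m, so I = I_cm + Md² gives I = 0.17931 + (3.2)(1.01)² = 3.4436 kg m².
Point mass: I_cm = 0; centre at d = 0.6 + 0.41 + 0.41 = 1.42 m, so I = I_cm + Md² gives I = 0 + (2.8)(1.42)² = 5.6459 kg m².
Total I = 0.48 + 3.4436 + 5.6459 = 9.5695 kg m².

9.57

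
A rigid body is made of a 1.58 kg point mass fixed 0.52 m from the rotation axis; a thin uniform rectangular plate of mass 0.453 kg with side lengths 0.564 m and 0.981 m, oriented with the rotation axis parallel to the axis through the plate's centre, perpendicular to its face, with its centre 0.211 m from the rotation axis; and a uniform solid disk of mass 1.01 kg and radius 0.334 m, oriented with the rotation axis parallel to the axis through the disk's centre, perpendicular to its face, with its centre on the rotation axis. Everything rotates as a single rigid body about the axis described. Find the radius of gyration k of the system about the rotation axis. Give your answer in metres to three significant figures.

Point mass: I_cm = 0; centre at d = 0.52 m, so I = I_cm + Md² gives I = 0 + (1.58)(0.52)² = 0.42723 kg m².
Rectangular plate: I_cm = (1/12)M(a²+b²) = (1/12)(0.453)[(0.564)² + (0.981)²] = 0.048337 kg m²; centre at d = 0.211 m, so I = I_cm + Md² gives I = 0.048337 + (0.453)(0.211)² = 0.068505 kg m².
Solid disk: I_cm = (1/2)MR² = (1/2)(1.01)(0.334)² = 0.056336 kg m²; axis through the centre, so I = 0.056336 kg m².
Total I = 0.55207 kg m²; total mass M = 3.043 kg.
k = √(I/M) = √(0.55207/3.043) = 0.42594 m.

0.426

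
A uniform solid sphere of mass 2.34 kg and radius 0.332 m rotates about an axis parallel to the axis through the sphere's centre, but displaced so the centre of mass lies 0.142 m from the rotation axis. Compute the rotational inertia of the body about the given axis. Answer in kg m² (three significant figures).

0.150

I_cm = (2/5)MR² = (2/5)(2.34)(0.332)² = 0.10317 kg m²; centre at d = 0.142 m, so I = I_cm + Md² gives I = 0.10317 + (2.34)(0.142)² = 0.15035 kg m².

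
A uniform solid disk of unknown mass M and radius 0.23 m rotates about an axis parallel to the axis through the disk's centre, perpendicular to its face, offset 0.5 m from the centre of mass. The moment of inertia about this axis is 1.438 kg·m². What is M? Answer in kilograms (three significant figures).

5.20

I = I_cm + Md² = (1/2)MR² + Md² = M·[0.5·(0.23)² + (0.5)²] = M·0.27645.
So M = 1.438 / 0.27645 = 5.2017 kg.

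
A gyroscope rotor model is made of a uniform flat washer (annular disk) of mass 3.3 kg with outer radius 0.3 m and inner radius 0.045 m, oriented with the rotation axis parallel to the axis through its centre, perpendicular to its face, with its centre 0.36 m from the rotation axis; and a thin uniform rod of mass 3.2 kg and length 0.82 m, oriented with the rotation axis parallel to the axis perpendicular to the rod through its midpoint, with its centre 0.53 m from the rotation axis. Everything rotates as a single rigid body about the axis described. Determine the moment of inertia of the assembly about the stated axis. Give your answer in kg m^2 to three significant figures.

1.66

Annular disk: I_cm = (1/2)M(R²+r²) = (1/2)(3.3)[(0.3)² + (0.045)²] = 0.15184 kg m^2; centre at d = 0.36 m, so I = I_cm + Md² gives I = 0.15184 + (3.3)(0.36)² = 0.57952 kg m^2.
Thin rod: I_cm = (1/12)ML² = (1/12)(3.2)(0.82)² = 0.17931 kg m^2; centre at d = 0.53 m, so I = I_cm + Md² gives I = 0.17931 + (3.2)(0.53)² = 1.0782 kg m^2.
Total I = 0.57952 + 1.0782 = 1.6577 kg m^2.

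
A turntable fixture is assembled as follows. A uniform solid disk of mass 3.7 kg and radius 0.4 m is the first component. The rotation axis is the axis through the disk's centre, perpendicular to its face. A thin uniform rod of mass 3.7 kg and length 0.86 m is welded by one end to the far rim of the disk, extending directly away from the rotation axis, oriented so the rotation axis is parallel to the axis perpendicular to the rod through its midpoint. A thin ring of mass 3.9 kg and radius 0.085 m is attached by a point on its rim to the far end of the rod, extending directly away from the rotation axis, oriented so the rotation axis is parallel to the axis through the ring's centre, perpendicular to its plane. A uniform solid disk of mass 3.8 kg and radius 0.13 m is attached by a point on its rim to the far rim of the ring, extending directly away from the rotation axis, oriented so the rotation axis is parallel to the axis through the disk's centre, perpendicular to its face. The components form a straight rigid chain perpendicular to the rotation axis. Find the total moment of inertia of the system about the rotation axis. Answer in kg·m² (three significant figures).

19.4

Solid disk: I_cm = (1/2)MR² = (1/2)(3.7)(0.4)² = 0.296 kg·m²; axis through the centre, so I = 0.296 kg·m².
Thin rod: I_cm = (1/12)ML² = (1/12)(3.7)(0.86)² = 0.22804 kg·m²; centre at d = 0.4 + 0.43 = 0.83 m, so I = I_cm + Md² gives I = 0.22804 + (3.7)(0.83)² = 2.777 kg·m².
Thin ring: I_cm = MR² = (3.9)(0.085)² = 0.028178 kg·m²; centre at d = 0.4 + 0.43 + 0.43 + 0.085 = 1.345 m, so I = I_cm + Md² gives I = 0.028178 + (3.9)(1.345)² = 7.0834 kg·m².
Solid disk: I_cm = (1/2)MR² = (1/2)(3.8)(0.13)² = 0.03211 kg·m²; centre at d = 0.4 + 0.43 + 0.43 + 0.085 + 0.085 + 0.13 = 1.56 m, so I = I_cm + Md² gives I = 0.03211 + (3.8)(1.56)² = 9.2798 kg·m².
Total I = 0.296 + 2.777 + 7.0834 + 9.2798 = 19.436 kg·m².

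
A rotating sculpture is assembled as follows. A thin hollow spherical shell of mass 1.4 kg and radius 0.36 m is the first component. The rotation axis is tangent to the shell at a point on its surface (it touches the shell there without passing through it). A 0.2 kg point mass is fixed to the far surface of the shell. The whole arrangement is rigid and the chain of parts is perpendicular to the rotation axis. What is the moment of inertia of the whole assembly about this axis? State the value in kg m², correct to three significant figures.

Spherical shell: I_cm = (2/3)MR² = (2/3)(1.4)(0.36)² = 0.12096 kg m²; centre at d = 0.36 m, so I = I_cm + Md² gives I = 0.12096 + (1.4)(0.36)² = 0.3024 kg m².
Point mass: I_cm = 0; centre at d = 0.36 + 0.36 = 0.72 m, so I = I_cm + Md² gives I = 0 + (0.2)(0.72)² = 0.10368 kg m².
Total I = 0.3024 + 0.10368 = 0.40608 kg m².

0.406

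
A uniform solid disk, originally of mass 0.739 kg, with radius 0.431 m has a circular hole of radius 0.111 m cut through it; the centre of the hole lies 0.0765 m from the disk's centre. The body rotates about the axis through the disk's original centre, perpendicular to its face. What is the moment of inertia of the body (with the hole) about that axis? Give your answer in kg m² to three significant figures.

0.0680

Unpierced body about its centre: I₀ = (1/2)MR² = (1/2)(0.739)(0.431)² = 0.068639 kg m².
The removed disk has mass m = M·(r/R)² = (0.739)(0.111/0.431)² = 0.049016 kg (same uniform areal density).
Its moment of inertia about the rotation axis (parallel-axis theorem): I_hole = (1/2)mr² + md² = (1/2)(0.049016)(0.111)² + (0.049016)(0.0765)² = 0.00058881 kg m².
Treating the hole as negative mass, I = I₀ − I_hole = 0.068639 − 0.00058881 = 0.06805 kg m².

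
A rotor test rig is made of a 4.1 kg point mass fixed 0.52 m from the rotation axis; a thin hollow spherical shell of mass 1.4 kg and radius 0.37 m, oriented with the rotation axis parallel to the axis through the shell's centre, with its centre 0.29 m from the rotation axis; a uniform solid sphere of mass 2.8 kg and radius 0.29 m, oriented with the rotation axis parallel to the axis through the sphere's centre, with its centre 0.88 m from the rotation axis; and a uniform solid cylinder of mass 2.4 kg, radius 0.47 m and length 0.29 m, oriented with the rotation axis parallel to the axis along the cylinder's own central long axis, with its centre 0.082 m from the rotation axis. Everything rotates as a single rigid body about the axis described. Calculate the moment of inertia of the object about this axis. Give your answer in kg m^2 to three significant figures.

Point mass: I_cm = 0; centre at d = 0.52 m, so the parallel axis theorem gives I = 0 + (4.1)(0.52)² = 1.1086 kg m^2.
Spherical shell: I_cm = (2/3)MR² = (2/3)(1.4)(0.37)² = 0.12777 kg m^2; centre at d = 0.29 m, so the parallel axis theorem gives I = 0.12777 + (1.4)(0.29)² = 0.24551 kg m^2.
Solid sphere: I_cm = (2/5)MR² = (2/5)(2.8)(0.29)² = 0.094192 kg m^2; centre at d = 0.88 m, so the parallel axis theorem gives I = 0.094192 + (2.8)(0.88)² = 2.2625 kg m^2.
Solid cylinder: I_cm = (1/2)MR² = (1/2)(2.4)(0.47)² = 0.26508 kg m^2; centre at d = 0.082 m, so the parallel axis theorem gives I = 0.26508 + (2.4)(0.082)² = 0.28122 kg m^2.
Total I = 1.1086 + 0.24551 + 2.2625 + 0.28122 = 3.8979 kg m^2.

3.90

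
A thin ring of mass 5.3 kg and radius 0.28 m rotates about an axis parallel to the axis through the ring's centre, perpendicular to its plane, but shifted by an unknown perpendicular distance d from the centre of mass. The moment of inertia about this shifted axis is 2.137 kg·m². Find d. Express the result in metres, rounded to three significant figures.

0.570

About the centre-of-mass axis, I_cm = MR² = (5.3)(0.28)² = 0.41552 kg·m².
Parallel axis theorem: I = I_cm + Md², so Md² = 2.137 − 0.41552 = 1.7215 kg·m².
d = √(1.7215 / 5.3) = 0.56992 m.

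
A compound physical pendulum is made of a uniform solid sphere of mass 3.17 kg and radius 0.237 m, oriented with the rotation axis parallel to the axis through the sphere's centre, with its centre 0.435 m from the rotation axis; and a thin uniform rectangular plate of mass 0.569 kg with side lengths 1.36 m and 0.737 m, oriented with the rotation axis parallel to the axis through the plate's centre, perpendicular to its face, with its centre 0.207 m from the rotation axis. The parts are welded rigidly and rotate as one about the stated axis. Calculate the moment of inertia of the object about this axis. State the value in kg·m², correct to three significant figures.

0.809

Solid sphere: I_cm = (2/5)MR² = (2/5)(3.17)(0.237)² = 0.071222 kg·m²; centre at d = 0.435 m, so the parallel axis theorem gives I = 0.071222 + (3.17)(0.435)² = 0.67107 kg·m².
Rectangular plate: I_cm = (1/12)M(a²+b²) = (1/12)(0.569)[(1.36)² + (0.737)²] = 0.11346 kg·m²; centre at d = 0.207 m, so the parallel axis theorem gives I = 0.11346 + (0.569)(0.207)² = 0.13784 kg·m².
Total I = 0.67107 + 0.13784 = 0.8089 kg·m².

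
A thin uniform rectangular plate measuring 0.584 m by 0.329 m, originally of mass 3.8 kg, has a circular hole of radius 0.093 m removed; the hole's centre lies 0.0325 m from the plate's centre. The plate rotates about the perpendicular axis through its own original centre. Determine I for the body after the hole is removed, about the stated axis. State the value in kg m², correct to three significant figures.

Unpierced body about its centre: I₀ = (1/12)M(a²+b²) = (1/12)(3.8)[(0.584)² + (0.329)²] = 0.14228 kg m².
The removed disk has mass m = M·πr²/(ab) = (3.8)·π(0.093)²/(0.584·0.329) = 0.53739 kg (same uniform areal density).
Its moment of inertia about the rotation axis (parallel-axis theorem): I_hole = (1/2)mr² + md² = (1/2)(0.53739)(0.093)² + (0.53739)(0.0325)² = 0.0028916 kg m².
Treating the hole as negative mass, I = I₀ − I_hole = 0.14228 − 0.0028916 = 0.13939 kg m².

0.139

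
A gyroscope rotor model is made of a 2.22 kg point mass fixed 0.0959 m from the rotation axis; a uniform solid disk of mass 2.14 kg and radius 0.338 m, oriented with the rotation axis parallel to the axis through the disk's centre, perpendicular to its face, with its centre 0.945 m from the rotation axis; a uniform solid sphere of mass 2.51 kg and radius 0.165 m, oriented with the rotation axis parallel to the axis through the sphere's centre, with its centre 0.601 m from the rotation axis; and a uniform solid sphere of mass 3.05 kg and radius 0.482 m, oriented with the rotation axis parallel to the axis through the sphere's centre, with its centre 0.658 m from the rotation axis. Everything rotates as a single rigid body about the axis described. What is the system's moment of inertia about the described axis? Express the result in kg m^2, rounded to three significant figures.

Point mass: I_cm = 0; centre at d = 0.0959 m, so the parallel axis theorem gives I = 0 + (2.22)(0.0959)² = 0.020417 kg m^2.
Solid disk: I_cm = (1/2)MR² = (1/2)(2.14)(0.338)² = 0.12224 kg m^2; centre at d = 0.945 m, so the parallel axis theorem gives I = 0.12224 + (2.14)(0.945)² = 2.0333 kg m^2.
Solid sphere: I_cm = (2/5)MR² = (2/5)(2.51)(0.165)² = 0.027334 kg m^2; centre at d = 0.601 m, so the parallel axis theorem gives I = 0.027334 + (2.51)(0.601)² = 0.93395 kg m^2.
Solid sphere: I_cm = (2/5)MR² = (2/5)(3.05)(0.482)² = 0.28344 kg m^2; centre at d = 0.658 m, so the parallel axis theorem gives I = 0.28344 + (3.05)(0.658)² = 1.604 kg m^2.
Total I = 0.020417 + 2.0333 + 0.93395 + 1.604 = 4.5917 kg m^2.

4.59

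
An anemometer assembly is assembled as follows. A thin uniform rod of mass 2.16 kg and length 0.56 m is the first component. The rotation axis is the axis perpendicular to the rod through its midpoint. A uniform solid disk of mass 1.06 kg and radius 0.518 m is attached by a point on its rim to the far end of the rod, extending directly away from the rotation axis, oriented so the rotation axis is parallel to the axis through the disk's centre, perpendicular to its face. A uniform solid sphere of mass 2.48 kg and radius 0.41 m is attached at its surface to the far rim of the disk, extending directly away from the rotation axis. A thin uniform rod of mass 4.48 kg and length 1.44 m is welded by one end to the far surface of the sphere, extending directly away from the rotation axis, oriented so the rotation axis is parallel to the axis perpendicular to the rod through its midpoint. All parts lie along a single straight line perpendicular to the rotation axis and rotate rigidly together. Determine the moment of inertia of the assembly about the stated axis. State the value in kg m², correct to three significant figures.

Thin rod: I_cm = (1/12)ML² = (1/12)(2.16)(0.56)² = 0.056448 kg m²; axis through the centre, so I = 0.056448 kg m².
Solid disk: I_cm = (1/2)MR² = (1/2)(1.06)(0.518)² = 0.14221 kg m²; centre at d = 0.28 + 0.518 = 0.798 m, so I = I_cm + Md² gives I = 0.14221 + (1.06)(0.798)² = 0.81722 kg m².
Solid sphere: I_cm = (2/5)MR² = (2/5)(2.48)(0.41)² = 0.16676 kg m²; centre at d = 0.28 + 0.518 + 0.518 + 0.41 = 1.726 m, so I = I_cm + Md² gives I = 0.16676 + (2.48)(1.726)² = 7.5549 kg m².
Thin rod: I_cm = (1/12)ML² = (1/12)(4.48)(1.44)² = 0.77414 kg m²; centre at d = 0.28 + 0.518 + 0.518 + 0.41 + 0.41 + 0.72 = 2.856 m, so I = I_cm + Md² gives I = 0.77414 + (4.48)(2.856)² = 37.316 kg m².
Total I = 0.056448 + 0.81722 + 7.5549 + 37.316 = 45.745 kg m².

45.7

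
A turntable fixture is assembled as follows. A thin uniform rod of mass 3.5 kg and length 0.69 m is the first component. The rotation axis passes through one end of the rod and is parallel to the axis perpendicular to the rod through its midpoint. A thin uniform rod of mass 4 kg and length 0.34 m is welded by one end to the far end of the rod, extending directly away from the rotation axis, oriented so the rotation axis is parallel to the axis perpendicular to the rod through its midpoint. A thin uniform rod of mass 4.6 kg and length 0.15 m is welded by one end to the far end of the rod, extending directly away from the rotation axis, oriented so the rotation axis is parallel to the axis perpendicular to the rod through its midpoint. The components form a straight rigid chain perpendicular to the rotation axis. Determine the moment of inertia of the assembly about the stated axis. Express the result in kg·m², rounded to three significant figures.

9.18

Thin rod: I_cm = (1/12)ML² = (1/12)(3.5)(0.69)² = 0.13886 kg·m²; centre at d = 0.345 m, so the parallel axis theorem gives I = 0.13886 + (3.5)(0.345)² = 0.55545 kg·m².
Thin rod: I_cm = (1/12)ML² = (1/12)(4)(0.34)² = 0.038533 kg·m²; centre at d = 0.345 + 0.345 + 0.17 = 0.86 m, so the parallel axis theorem gives I = 0.038533 + (4)(0.86)² = 2.9969 kg·m².
Thin rod: I_cm = (1/12)ML² = (1/12)(4.6)(0.15)² = 0.008625 kg·m²; centre at d = 0.345 + 0.345 + 0.17 + 0.17 + 0.075 = 1.105 m, so the parallel axis theorem gives I = 0.008625 + (4.6)(1.105)² = 5.6253 kg·m².
Total I = 0.55545 + 2.9969 + 5.6253 = 9.1777 kg·m².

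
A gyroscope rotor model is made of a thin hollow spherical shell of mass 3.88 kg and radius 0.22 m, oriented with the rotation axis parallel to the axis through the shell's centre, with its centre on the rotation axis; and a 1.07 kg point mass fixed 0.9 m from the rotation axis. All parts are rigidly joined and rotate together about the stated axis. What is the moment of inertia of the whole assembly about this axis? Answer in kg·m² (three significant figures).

0.992

Spherical shell: I_cm = (2/3)MR² = (2/3)(3.88)(0.22)² = 0.12519 kg·m²; axis through the centre, so I = 0.12519 kg·m².
Point mass: I_cm = 0; centre at d = 0.9 m, so I = I_cm + Md² gives I = 0 + (1.07)(0.9)² = 0.8667 kg·m².
Total I = 0.12519 + 0.8667 = 0.99189 kg·m².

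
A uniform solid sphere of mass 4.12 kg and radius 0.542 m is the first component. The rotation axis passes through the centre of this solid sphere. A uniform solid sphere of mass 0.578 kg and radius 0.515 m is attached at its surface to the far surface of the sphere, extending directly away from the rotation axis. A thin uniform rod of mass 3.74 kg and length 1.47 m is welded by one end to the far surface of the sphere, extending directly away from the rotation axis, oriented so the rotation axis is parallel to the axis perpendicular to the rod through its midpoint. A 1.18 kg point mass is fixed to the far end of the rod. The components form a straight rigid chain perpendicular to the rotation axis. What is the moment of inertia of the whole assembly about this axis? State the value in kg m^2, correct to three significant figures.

Solid sphere: I_cm = (2/5)MR² = (2/5)(4.12)(0.542)² = 0.48412 kg m^2; axis through the centre, so I = 0.48412 kg m^2.
Solid sphere: I_cm = (2/5)MR² = (2/5)(0.578)(0.515)² = 0.06132 kg m^2; centre at d = 0.542 + 0.515 = 1.057 m, so the parallel axis theorem gives I = 0.06132 + (0.578)(1.057)² = 0.70709 kg m^2.
Thin rod: I_cm = (1/12)ML² = (1/12)(3.74)(1.47)² = 0.67348 kg m^2; centre at d = 0.542 + 0.515 + 0.515 + 0.735 = 2.307 m, so the parallel axis theorem gives I = 0.67348 + (3.74)(2.307)² = 20.579 kg m^2.
Point mass: I_cm = 0; centre at d = 0.542 + 0.515 + 0.515 + 0.735 + 0.735 = 3.042 m, so the parallel axis theorem gives I = 0 + (1.18)(3.042)² = 10.919 kg m^2.
Total I = 0.48412 + 0.70709 + 20.579 + 10.919 = 32.689 kg m^2.

32.7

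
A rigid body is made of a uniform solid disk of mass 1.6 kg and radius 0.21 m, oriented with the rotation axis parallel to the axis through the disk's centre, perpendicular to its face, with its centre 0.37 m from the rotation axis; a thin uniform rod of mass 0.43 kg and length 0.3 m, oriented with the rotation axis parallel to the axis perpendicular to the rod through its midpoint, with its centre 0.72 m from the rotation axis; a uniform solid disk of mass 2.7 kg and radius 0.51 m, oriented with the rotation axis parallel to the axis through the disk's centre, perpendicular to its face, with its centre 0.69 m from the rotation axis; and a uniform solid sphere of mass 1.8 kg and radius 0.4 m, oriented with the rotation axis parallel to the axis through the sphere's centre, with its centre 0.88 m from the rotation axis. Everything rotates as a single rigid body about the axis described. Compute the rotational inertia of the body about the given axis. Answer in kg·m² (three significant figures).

Solid disk: I_cm = (1/2)MR² = (1/2)(1.6)(0.21)² = 0.03528 kg·m²; centre at d = 0.37 m, so I = I_cm + Md² gives I = 0.03528 + (1.6)(0.37)² = 0.25432 kg·m².
Thin rod: I_cm = (1/12)ML² = (1/12)(0.43)(0.3)² = 0.003225 kg·m²; centre at d = 0.72 m, so I = I_cm + Md² gives I = 0.003225 + (0.43)(0.72)² = 0.22614 kg·m².
Solid disk: I_cm = (1/2)MR² = (1/2)(2.7)(0.51)² = 0.35114 kg·m²; centre at d = 0.69 m, so I = I_cm + Md² gives I = 0.35114 + (2.7)(0.69)² = 1.6366 kg·m².
Solid sphere: I_cm = (2/5)MR² = (2/5)(1.8)(0.4)² = 0.1152 kg·m²; centre at d = 0.88 m, so I = I_cm + Md² gives I = 0.1152 + (1.8)(0.88)² = 1.5091 kg·m².
Total I = 0.25432 + 0.22614 + 1.6366 + 1.5091 = 3.6262 kg·m².

3.63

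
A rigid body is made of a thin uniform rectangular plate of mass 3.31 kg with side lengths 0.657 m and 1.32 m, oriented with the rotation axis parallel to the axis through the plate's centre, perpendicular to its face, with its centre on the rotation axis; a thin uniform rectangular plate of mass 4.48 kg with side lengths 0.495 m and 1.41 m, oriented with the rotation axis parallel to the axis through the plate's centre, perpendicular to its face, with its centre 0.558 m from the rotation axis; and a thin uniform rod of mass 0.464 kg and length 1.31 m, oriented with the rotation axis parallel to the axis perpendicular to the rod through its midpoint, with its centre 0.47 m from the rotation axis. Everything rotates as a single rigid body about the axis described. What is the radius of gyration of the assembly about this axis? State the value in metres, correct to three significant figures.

0.603

Rectangular plate: I_cm = (1/12)M(a²+b²) = (1/12)(3.31)[(0.657)² + (1.32)²] = 0.59968 kg m^2; axis through the centre, so I = 0.59968 kg m^2.
Rectangular plate: I_cm = (1/12)M(a²+b²) = (1/12)(4.48)[(0.495)² + (1.41)²] = 0.8337 kg m^2; centre at d = 0.558 m, so I = I_cm + Md² gives I = 0.8337 + (4.48)(0.558)² = 2.2286 kg m^2.
Thin rod: I_cm = (1/12)ML² = (1/12)(0.464)(1.31)² = 0.066356 kg m^2; centre at d = 0.47 m, so I = I_cm + Md² gives I = 0.066356 + (0.464)(0.47)² = 0.16885 kg m^2.
Total I = 2.9971 kg m^2; total mass M = 8.254 kg.
k = √(I/M) = √(2.9971/8.254) = 0.60259 m.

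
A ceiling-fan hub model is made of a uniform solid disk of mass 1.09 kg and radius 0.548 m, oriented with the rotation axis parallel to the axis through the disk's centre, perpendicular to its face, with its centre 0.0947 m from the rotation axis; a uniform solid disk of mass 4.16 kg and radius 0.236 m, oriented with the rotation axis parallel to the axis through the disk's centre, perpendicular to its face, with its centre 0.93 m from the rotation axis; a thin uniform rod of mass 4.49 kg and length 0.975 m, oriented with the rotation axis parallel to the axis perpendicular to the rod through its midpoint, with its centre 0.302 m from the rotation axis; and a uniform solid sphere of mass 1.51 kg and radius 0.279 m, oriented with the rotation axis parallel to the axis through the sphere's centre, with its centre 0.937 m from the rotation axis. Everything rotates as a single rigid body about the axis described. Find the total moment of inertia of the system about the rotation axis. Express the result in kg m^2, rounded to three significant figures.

6.03

Solid disk: I_cm = (1/2)MR² = (1/2)(1.09)(0.548)² = 0.16367 kg m^2; centre at d = 0.0947 m, so the parallel axis theorem gives I = 0.16367 + (1.09)(0.0947)² = 0.17344 kg m^2.
Solid disk: I_cm = (1/2)MR² = (1/2)(4.16)(0.236)² = 0.11585 kg m^2; centre at d = 0.93 m, so the parallel axis theorem gives I = 0.11585 + (4.16)(0.93)² = 3.7138 kg m^2.
Thin rod: I_cm = (1/12)ML² = (1/12)(4.49)(0.975)² = 0.35569 kg m^2; centre at d = 0.302 m, so the parallel axis theorem gives I = 0.35569 + (4.49)(0.302)² = 0.7652 kg m^2.
Solid sphere: I_cm = (2/5)MR² = (2/5)(1.51)(0.279)² = 0.047016 kg m^2; centre at d = 0.937 m, so the parallel axis theorem gives I = 0.047016 + (1.51)(0.937)² = 1.3727 kg m^2.
Total I = 0.17344 + 3.7138 + 0.7652 + 1.3727 = 6.0252 kg m^2.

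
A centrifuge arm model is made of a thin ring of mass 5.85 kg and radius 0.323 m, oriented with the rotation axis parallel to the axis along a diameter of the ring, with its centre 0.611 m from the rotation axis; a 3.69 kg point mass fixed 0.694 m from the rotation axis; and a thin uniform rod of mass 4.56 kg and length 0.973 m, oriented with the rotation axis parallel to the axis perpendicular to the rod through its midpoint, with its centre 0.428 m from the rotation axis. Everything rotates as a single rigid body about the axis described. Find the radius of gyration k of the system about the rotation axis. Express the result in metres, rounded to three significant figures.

Thin ring: I_cm = (1/2)MR² = (1/2)(5.85)(0.323)² = 0.30516 kg m²; centre at d = 0.611 m, so I = I_cm + Md² gives I = 0.30516 + (5.85)(0.611)² = 2.4891 kg m².
Point mass: I_cm = 0; centre at d = 0.694 m, so I = I_cm + Md² gives I = 0 + (3.69)(0.694)² = 1.7772 kg m².
Thin rod: I_cm = (1/12)ML² = (1/12)(4.56)(0.973)² = 0.35976 kg m²; centre at d = 0.428 m, so I = I_cm + Md² gives I = 0.35976 + (4.56)(0.428)² = 1.1951 kg m².
Total I = 5.4614 kg m²; total mass M = 14.1 kg.
k = √(I/M) = √(5.4614/14.1) = 0.62236 m.

0.622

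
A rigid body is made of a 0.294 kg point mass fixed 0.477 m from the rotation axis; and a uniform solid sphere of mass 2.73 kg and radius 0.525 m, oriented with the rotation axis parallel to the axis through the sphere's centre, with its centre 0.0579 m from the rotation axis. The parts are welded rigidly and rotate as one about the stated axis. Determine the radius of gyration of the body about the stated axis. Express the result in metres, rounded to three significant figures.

0.353

Point mass: I_cm = 0; centre at d = 0.477 m, so I = I_cm + Md² gives I = 0 + (0.294)(0.477)² = 0.066894 kg m^2.
Solid sphere: I_cm = (2/5)MR² = (2/5)(2.73)(0.525)² = 0.30098 kg m^2; centre at d = 0.0579 m, so I = I_cm + Md² gives I = 0.30098 + (2.73)(0.0579)² = 0.31013 kg m^2.
Total I = 0.37703 kg m^2; total mass M = 3.024 kg.
k = √(I/M) = √(0.37703/3.024) = 0.3531 m.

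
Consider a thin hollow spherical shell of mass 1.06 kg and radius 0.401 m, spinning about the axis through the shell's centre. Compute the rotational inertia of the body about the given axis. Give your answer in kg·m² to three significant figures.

0.114

I_cm = (2/3)MR² = (2/3)(1.06)(0.401)² = 0.11363 kg·m²; axis through the centre, so I = 0.11363 kg·m².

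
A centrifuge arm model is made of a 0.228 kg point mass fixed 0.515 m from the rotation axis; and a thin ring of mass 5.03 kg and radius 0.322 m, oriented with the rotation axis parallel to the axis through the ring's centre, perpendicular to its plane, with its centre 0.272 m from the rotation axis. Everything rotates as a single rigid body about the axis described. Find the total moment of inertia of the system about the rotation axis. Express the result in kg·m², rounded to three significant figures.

0.954

Point mass: I_cm = 0; centre at d = 0.515 m, so the parallel axis theorem gives I = 0 + (0.228)(0.515)² = 0.060471 kg·m².
Thin ring: I_cm = MR² = (5.03)(0.322)² = 0.52153 kg·m²; centre at d = 0.272 m, so the parallel axis theorem gives I = 0.52153 + (5.03)(0.272)² = 0.89367 kg·m².
Total I = 0.060471 + 0.89367 = 0.95414 kg·m².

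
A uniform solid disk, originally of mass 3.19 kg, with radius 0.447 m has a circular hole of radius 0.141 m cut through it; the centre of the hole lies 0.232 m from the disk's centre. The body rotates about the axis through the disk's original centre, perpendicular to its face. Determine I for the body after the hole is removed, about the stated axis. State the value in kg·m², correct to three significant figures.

0.298

Unpierced body about its centre: I₀ = (1/2)MR² = (1/2)(3.19)(0.447)² = 0.3187 kg·m².
The removed disk has mass m = M·(r/R)² = (3.19)(0.141/0.447)² = 0.31741 kg (same uniform areal density).
Its moment of inertia about the rotation axis (parallel-axis theorem): I_hole = (1/2)mr² + md² = (1/2)(0.31741)(0.141)² + (0.31741)(0.232)² = 0.020239 kg·m².
Treating the hole as negative mass, I = I₀ − I_hole = 0.3187 − 0.020239 = 0.29846 kg·m².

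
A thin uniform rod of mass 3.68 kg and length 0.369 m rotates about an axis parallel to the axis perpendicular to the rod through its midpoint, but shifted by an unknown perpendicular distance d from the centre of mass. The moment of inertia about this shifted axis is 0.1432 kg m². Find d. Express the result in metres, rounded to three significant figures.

About the centre-of-mass axis, I_cm = (1/12)ML² = (1/12)(3.68)(0.369)² = 0.041756 kg m².
Parallel axis theorem: I = I_cm + Md², so Md² = 0.1432 − 0.041756 = 0.10144 kg m².
d = √(0.10144 / 3.68) = 0.16603 m.

0.166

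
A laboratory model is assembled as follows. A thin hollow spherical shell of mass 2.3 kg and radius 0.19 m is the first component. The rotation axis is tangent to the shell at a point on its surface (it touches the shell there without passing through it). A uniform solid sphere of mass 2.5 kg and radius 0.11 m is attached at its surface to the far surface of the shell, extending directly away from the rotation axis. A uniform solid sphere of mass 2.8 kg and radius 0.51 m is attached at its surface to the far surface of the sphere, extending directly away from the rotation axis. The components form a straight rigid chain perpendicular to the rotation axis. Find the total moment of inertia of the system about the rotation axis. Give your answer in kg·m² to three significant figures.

Spherical shell: I_cm = (2/3)MR² = (2/3)(2.3)(0.19)² = 0.055353 kg·m²; centre at d = 0.19 m, so I = I_cm + Md² gives I = 0.055353 + (2.3)(0.19)² = 0.13838 kg·m².
Solid sphere: I_cm = (2/5)MR² = (2/5)(2.5)(0.11)² = 0.0121 kg·m²; centre at d = 0.19 + 0.19 + 0.11 = 0.49 m, so I = I_cm + Md² gives I = 0.0121 + (2.5)(0.49)² = 0.61235 kg·m².
Solid sphere: I_cm = (2/5)MR² = (2/5)(2.8)(0.51)² = 0.29131 kg·m²; centre at d = 0.19 + 0.19 + 0.11 + 0.11 + 0.51 = 1.11 m, so I = I_cm + Md² gives I = 0.29131 + (2.8)(1.11)² = 3.7412 kg·m².
Total I = 0.13838 + 0.61235 + 3.7412 = 4.4919 kg·m².

4.49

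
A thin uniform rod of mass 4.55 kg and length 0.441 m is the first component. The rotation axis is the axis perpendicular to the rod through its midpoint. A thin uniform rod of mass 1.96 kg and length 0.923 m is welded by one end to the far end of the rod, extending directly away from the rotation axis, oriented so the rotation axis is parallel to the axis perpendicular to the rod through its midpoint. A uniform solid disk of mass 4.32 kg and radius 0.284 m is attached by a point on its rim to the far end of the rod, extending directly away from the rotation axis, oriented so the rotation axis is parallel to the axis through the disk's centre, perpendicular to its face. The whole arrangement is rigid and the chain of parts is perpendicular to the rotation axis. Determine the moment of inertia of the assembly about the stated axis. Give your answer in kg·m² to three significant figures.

10.1

Thin rod: I_cm = (1/12)ML² = (1/12)(4.55)(0.441)² = 0.073741 kg·m²; axis through the centre, so I = 0.073741 kg·m².
Thin rod: I_cm = (1/12)ML² = (1/12)(1.96)(0.923)² = 0.13915 kg·m²; centre at d = 0.2205 + 0.4615 = 0.682 m, so I = I_cm + Md² gives I = 0.13915 + (1.96)(0.682)² = 1.0508 kg·m².
Solid disk: I_cm = (1/2)MR² = (1/2)(4.32)(0.284)² = 0.17422 kg·m²; centre at d = 0.2205 + 0.4615 + 0.4615 + 0.284 = 1.4275 m, so I = I_cm + Md² gives I = 0.17422 + (4.32)(1.4275)² = 8.9773 kg·m².
Total I = 0.073741 + 1.0508 + 8.9773 = 10.102 kg·m².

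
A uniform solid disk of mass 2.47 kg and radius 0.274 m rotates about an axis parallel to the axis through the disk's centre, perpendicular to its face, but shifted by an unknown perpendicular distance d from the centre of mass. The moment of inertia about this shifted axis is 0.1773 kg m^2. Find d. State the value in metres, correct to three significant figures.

0.185

About the centre-of-mass axis, I_cm = (1/2)MR² = (1/2)(2.47)(0.274)² = 0.092719 kg m^2.
Parallel axis theorem: I = I_cm + Md², so Md² = 0.1773 − 0.092719 = 0.084581 kg m^2.
d = √(0.084581 / 2.47) = 0.18505 m.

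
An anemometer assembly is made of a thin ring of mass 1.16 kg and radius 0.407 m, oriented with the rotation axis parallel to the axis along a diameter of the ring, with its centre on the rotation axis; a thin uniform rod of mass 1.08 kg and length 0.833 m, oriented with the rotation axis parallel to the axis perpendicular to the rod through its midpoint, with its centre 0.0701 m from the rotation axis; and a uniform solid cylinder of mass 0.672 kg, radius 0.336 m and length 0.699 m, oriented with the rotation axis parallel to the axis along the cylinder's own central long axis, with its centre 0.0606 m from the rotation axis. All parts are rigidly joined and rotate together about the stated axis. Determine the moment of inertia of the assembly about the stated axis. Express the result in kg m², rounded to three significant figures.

0.204

Thin ring: I_cm = (1/2)MR² = (1/2)(1.16)(0.407)² = 0.096076 kg m²; axis through the centre, so I = 0.096076 kg m².
Thin rod: I_cm = (1/12)ML² = (1/12)(1.08)(0.833)² = 0.06245 kg m²; centre at d = 0.0701 m, so the parallel axis theorem gives I = 0.06245 + (1.08)(0.0701)² = 0.067757 kg m².
Solid cylinder: I_cm = (1/2)MR² = (1/2)(0.672)(0.336)² = 0.037933 kg m²; centre at d = 0.0606 m, so the parallel axis theorem gives I = 0.037933 + (0.672)(0.0606)² = 0.040401 kg m².
Total I = 0.096076 + 0.067757 + 0.040401 = 0.20423 kg m².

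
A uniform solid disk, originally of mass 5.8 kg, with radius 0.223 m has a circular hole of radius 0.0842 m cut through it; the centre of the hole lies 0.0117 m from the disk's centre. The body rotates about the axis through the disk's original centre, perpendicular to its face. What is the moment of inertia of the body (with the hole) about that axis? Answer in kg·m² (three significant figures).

0.141

Unpierced body about its centre: I₀ = (1/2)MR² = (1/2)(5.8)(0.223)² = 0.14421 kg·m².
The removed disk has mass m = M·(r/R)² = (5.8)(0.0842/0.223)² = 0.82688 kg (same uniform areal density).
Its moment of inertia about the rotation axis (parallel-axis theorem): I_hole = (1/2)mr² + md² = (1/2)(0.82688)(0.0842)² + (0.82688)(0.0117)² = 0.0030443 kg·m².
Treating the hole as negative mass, I = I₀ − I_hole = 0.14421 − 0.0030443 = 0.14117 kg·m².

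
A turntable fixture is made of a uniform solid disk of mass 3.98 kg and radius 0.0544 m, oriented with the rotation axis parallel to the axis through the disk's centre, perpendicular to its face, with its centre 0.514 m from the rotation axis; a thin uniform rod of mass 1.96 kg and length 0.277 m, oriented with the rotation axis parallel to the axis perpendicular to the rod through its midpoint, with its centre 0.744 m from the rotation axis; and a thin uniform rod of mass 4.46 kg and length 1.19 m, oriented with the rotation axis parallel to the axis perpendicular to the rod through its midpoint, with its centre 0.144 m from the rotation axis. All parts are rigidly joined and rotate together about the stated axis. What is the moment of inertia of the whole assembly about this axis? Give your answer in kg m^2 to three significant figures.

Solid disk: I_cm = (1/2)MR² = (1/2)(3.98)(0.0544)² = 0.0058891 kg m^2; centre at d = 0.514 m, so I = I_cm + Md² gives I = 0.0058891 + (3.98)(0.514)² = 1.0574 kg m^2.
Thin rod: I_cm = (1/12)ML² = (1/12)(1.96)(0.277)² = 0.012532 kg m^2; centre at d = 0.744 m, so I = I_cm + Md² gives I = 0.012532 + (1.96)(0.744)² = 1.0975 kg m^2.
Thin rod: I_cm = (1/12)ML² = (1/12)(4.46)(1.19)² = 0.52632 kg m^2; centre at d = 0.144 m, so I = I_cm + Md² gives I = 0.52632 + (4.46)(0.144)² = 0.6188 kg m^2.
Total I = 1.0574 + 1.0975 + 0.6188 = 2.7737 kg m^2.

2.77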